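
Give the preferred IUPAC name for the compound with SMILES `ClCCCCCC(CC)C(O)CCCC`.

The longest chain bearing the –OH group is 11 carbons long (undecane).
An alcohol (–OH) is the principal characteristic group, giving the suffix -ol.
Choose the numbering such that numbering from this end puts the hydroxyl group at C-5 rather than C-7.
That gives the hydroxyl at C-5; a chloro group at C-11; an ethyl group at C-6.
The substituents are ordered alphabetically, ignoring any di-/tri- multipliers.
Putting it together: 11-chloro-6-ethylundecan-5-ol.

11-chloro-6-ethylundecan-5-ol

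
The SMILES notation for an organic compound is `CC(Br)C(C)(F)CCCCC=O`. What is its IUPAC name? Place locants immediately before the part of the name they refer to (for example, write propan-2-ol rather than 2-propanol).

The longest chain bearing the –CHO group is 8 carbons long (octane).
The principal characteristic group is an aldehyde (terminal –CHO), named with the suffix -al.
Choose the numbering such that the aldehyde carbon is C-1 by definition.
With this numbering: a bromo group at C-7; a fluoro group at C-6; a methyl group at C-6.
Substituent prefixes are cited in alphabetical order (multiplying prefixes like di-/tri- are ignored for ordering).
The name is 7-bromo-6-fluoro-6-methyloctanal.

7-bromo-6-fluoro-6-methyloctanal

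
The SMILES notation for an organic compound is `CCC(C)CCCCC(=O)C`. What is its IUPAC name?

The longest carbon chain that includes the carbonyl has 9 carbons, so the parent hydride is nonane.
A ketone (C=O on an internal carbon) is the principal characteristic group, giving the suffix -one.
Choose the numbering such that numbering from this end puts the carbonyl group at C-2 rather than C-8.
That gives the carbonyl at C-2; a methyl group at C-7.
Putting it together: 7-methylnonan-2-one.

7-methylnonan-2-one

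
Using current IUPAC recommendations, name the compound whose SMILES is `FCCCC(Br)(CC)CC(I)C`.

4-bromo-4-ethyl-1-fluoro-6-iodoheptane

The parent chain contains 7 carbons (heptane).
Number the chain so that the substituent locant set {1,4,4,6} is lower than {2,4,4,7} at the first point of difference.
This places a bromo group at C-4; an ethyl group at C-4; a fluoro group at C-1; an iodo group at C-6.
The substituents are ordered alphabetically, ignoring any di-/tri- multipliers.
Putting it together: 4-bromo-4-ethyl-1-fluoro-6-iodoheptane.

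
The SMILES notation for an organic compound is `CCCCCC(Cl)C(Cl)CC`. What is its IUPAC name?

3,4-dichlorononane

The parent chain contains 9 carbons (nonane).
The numbering direction is chosen so that the substituent locant set {3,4} is lower than {6,7} at the first point of difference.
This places chloro groups at C-3 and C-4.
Assembling the pieces gives 3,4-dichlorononane.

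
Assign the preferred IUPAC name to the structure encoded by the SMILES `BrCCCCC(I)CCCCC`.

The longest continuous carbon chain has 10 atoms, so the parent hydride is decane.
Choose the numbering such that the substituent locant set {1,5} is lower than {6,10} at the first point of difference.
This places a bromo group at C-1; an iodo group at C-5.
Prefixes are listed alphabetically: bromo, iodo.
The name is 1-bromo-5-iododecane.

1-bromo-5-iododecane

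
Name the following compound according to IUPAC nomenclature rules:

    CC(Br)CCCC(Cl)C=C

7-bromo-3-chlorooct-1-ene

Counting along the main chain through the multiple bond gives 8 carbons: the parent is octane.
The chain contains a C=C double bond, so the unsaturation ending is -ene.
Number the chain so that numbering from this end puts the double bond at C-1 rather than C-7.
This places the double bond between C-1 and C-2; a bromo group at C-7; a chloro group at C-3.
Substituent prefixes are cited in alphabetical order (multiplying prefixes like di-/tri- are ignored for ordering).
Putting it together: 7-bromo-3-chlorooct-1-ene.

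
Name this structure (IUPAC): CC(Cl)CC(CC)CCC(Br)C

The longest continuous carbon chain has 8 atoms, so the parent hydride is octane.
Choose the numbering such that the substituent locant set {2,4,7} is lower than {2,5,7} at the first point of difference.
That gives a bromo group at C-7; a chloro group at C-2; an ethyl group at C-4.
Prefixes are listed alphabetically: bromo, chloro, ethyl.
Assembling the pieces gives 7-bromo-2-chloro-4-ethyloctane.

7-bromo-2-chloro-4-ethyloctane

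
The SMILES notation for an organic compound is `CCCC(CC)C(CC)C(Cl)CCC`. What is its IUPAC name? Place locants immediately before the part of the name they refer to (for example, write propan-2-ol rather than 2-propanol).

4-chloro-5,6-diethylnonane

The longest carbon chain is 9 atoms: the parent is nonane.
Choose the numbering such that the locant sets are identical either way, so the alphabetically earlier chloro substituent takes the lower locant (4 rather than 6).
That gives a chloro group at C-4; ethyl groups at C-5 and C-6.
Prefixes are listed alphabetically: chloro, ethyl.
Putting it together: 4-chloro-5,6-diethylnonane.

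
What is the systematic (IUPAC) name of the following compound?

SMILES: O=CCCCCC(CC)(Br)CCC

The longest chain bearing the –CHO group is 9 carbons long (nonane).
The principal characteristic group is an aldehyde (terminal –CHO), named with the suffix -al.
Choose the numbering such that the aldehyde carbon is C-1 by definition.
This places a bromo group at C-6; an ethyl group at C-6.
Prefixes are listed alphabetically: bromo, ethyl.
Putting it together: 6-bromo-6-ethylnonanal.

6-bromo-6-ethylnonanal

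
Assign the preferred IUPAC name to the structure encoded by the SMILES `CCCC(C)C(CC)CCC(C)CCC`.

The longest carbon chain is 11 atoms: the parent is undecane.
Number the chain so that the substituent locant set {4,5,8} is lower than {4,7,8} at the first point of difference.
This places an ethyl group at C-5; methyl groups at C-4 and C-8.
Prefixes are listed alphabetically: ethyl, methyl.
The name is 5-ethyl-4,8-dimethylundecane.

5-ethyl-4,8-dimethylundecane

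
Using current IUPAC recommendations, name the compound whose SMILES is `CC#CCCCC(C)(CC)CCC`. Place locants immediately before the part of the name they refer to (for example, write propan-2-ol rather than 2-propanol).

7-ethyl-7-methyldec-2-yne

The longest chain bearing the multiple bond is 10 carbons long (decane).
There is one C≡C triple bond, indicated by the ending -yne.
Number the chain so that numbering from this end puts the triple bond at C-2 rather than C-8.
With this numbering: the triple bond between C-2 and C-3; an ethyl group at C-7; a methyl group at C-7.
Prefixes are listed alphabetically: ethyl, methyl.
Putting it together: 7-ethyl-7-methyldec-2-yne.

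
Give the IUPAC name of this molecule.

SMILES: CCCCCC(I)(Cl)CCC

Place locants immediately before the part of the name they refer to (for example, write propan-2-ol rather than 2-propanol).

4-chloro-4-iodononane

The longest carbon chain is 9 atoms: the parent is nonane.
The numbering direction is chosen so that the substituent locant set {4,4} is lower than {6,6} at the first point of difference.
That gives a chloro group at C-4; an iodo group at C-4.
The substituents are ordered alphabetically, ignoring any di-/tri- multipliers.
Assembling the pieces gives 4-chloro-4-iodononane.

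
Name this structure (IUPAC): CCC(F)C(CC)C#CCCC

The longest carbon chain that includes the multiple bond has 9 carbons, so the parent hydride is nonane.
A C≡C triple bond in the chain gives the infix -yne-.
Choose the numbering such that numbering from this end puts the triple bond at C-4 rather than C-5.
With this numbering: the triple bond between C-4 and C-5; an ethyl group at C-6; a fluoro group at C-7.
The substituents are ordered alphabetically, ignoring any di-/tri- multipliers.
Assembling the pieces gives 6-ethyl-7-fluoronon-4-yne.

6-ethyl-7-fluoronon-4-yne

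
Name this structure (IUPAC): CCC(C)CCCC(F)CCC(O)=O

4-fluoro-8-methyldecanoic acid

Counting along the main chain through the –COOH group gives 10 carbons: the parent is decane.
The highest-priority functional group is a carboxylic acid (terminal –COOH), so the name ends in -oic acid.
Choose the numbering such that the carboxylic acid carbon is C-1 by definition.
That gives a fluoro group at C-4; a methyl group at C-8.
The substituents are ordered alphabetically, ignoring any di-/tri- multipliers.
Putting it together: 4-fluoro-8-methyldecanoic acid.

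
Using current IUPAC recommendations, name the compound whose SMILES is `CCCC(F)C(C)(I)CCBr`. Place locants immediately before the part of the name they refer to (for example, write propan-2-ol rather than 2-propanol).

The longest continuous carbon chain has 7 atoms, so the parent hydride is heptane.
The numbering direction is chosen so that the substituent locant set {1,3,3,4} is lower than {4,5,5,7} at the first point of difference.
That gives a bromo group at C-1; a fluoro group at C-4; an iodo group at C-3; a methyl group at C-3.
Prefixes are listed alphabetically: bromo, fluoro, iodo, methyl.
The name is 1-bromo-4-fluoro-3-iodo-3-methylheptane.

1-bromo-4-fluoro-3-iodo-3-methylheptane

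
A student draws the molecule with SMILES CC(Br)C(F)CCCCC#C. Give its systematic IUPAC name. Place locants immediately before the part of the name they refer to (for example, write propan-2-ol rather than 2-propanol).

8-bromo-7-fluoronon-1-yne

The longest chain bearing the multiple bond is 9 carbons long (nonane).
There is one C≡C triple bond, indicated by the ending -yne.
The numbering direction is chosen so that numbering from this end puts the triple bond at C-1 rather than C-8.
With this numbering: the triple bond between C-1 and C-2; a bromo group at C-8; a fluoro group at C-7.
The substituents are ordered alphabetically, ignoring any di-/tri- multipliers.
Assembling the pieces gives 8-bromo-7-fluoronon-1-yne.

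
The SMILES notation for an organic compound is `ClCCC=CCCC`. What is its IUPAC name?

Counting along the main chain through the multiple bond gives 7 carbons: the parent is heptane.
The chain contains a C=C double bond, so the unsaturation ending is -ene.
Choose the numbering such that numbering from this end puts the double bond at C-3 rather than C-4.
That gives the double bond between C-3 and C-4; a chloro group at C-1.
Putting it together: 1-chlorohept-3-ene.

1-chlorohept-3-ene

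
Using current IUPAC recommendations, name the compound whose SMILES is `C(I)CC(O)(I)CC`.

The longest chain bearing the –OH group is 5 carbons long (pentane).
The highest-priority functional group is an alcohol (–OH), so the name ends in -ol.
Number the chain so that the substituent locant set {1,3} is lower than {3,5} at the first point of difference.
This places the hydroxyl at C-3; iodo groups at C-1 and C-3.
Putting it together: 1,3-diiodopentan-3-ol.

1,3-diiodopentan-3-ol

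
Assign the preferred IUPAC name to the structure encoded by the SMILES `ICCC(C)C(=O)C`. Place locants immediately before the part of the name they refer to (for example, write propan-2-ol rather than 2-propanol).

5-iodo-3-methylpentan-2-one

The longest chain bearing the carbonyl is 5 carbons long (pentane).
The principal characteristic group is a ketone (C=O on an internal carbon), named with the suffix -one.
The numbering direction is chosen so that numbering from this end puts the carbonyl group at C-2 rather than C-4.
This places the carbonyl at C-2; an iodo group at C-5; a methyl group at C-3.
Substituent prefixes are cited in alphabetical order (multiplying prefixes like di-/tri- are ignored for ordering).
Assembling the pieces gives 5-iodo-3-methylpentan-2-one.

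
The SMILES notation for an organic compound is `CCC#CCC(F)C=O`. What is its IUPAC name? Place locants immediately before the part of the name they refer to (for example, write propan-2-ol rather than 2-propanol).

2-fluorohept-4-ynal

The longest chain bearing the –CHO group and the multiple bond is 7 carbons long (heptane).
The principal characteristic group is an aldehyde (terminal –CHO), named with the suffix -al.
The chain contains a C≡C triple bond, so the unsaturation ending is -yne.
Number the chain so that the aldehyde carbon is C-1 by definition.
This places the triple bond between C-4 and C-5; a fluoro group at C-2.
Putting it together: 2-fluorohept-4-ynal.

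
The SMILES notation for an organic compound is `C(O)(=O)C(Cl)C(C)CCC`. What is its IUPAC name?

The longest carbon chain that includes the –COOH group has 6 carbons, so the parent hydride is hexane.
A carboxylic acid (terminal –COOH) is the principal characteristic group, giving the suffix -oic acid.
The numbering direction is chosen so that the carboxylic acid carbon is C-1 by definition.
This places a chloro group at C-2; a methyl group at C-3.
Substituent prefixes are cited in alphabetical order (multiplying prefixes like di-/tri- are ignored for ordering).
The name is 2-chloro-3-methylhexanoic acid.

2-chloro-3-methylhexanoic acid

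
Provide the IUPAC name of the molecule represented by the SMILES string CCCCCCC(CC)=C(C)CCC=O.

5-ethyl-4-methylundec-4-enal

The longest carbon chain that includes the –CHO group and the multiple bond has 11 carbons, so the parent hydride is undecane.
An aldehyde (terminal –CHO) is the principal characteristic group, giving the suffix -al.
A C=C double bond in the chain gives the infix -ene-.
Number the chain so that the aldehyde carbon is C-1 by definition.
This places the double bond between C-4 and C-5; an ethyl group at C-5; a methyl group at C-4.
The substituents are ordered alphabetically, ignoring any di-/tri- multipliers.
The name is 5-ethyl-4-methylundec-4-enal.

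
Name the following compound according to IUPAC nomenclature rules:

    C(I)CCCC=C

The longest chain bearing the multiple bond is 6 carbons long (hexane).
The chain contains a C=C double bond, so the unsaturation ending is -ene.
Choose the numbering such that numbering from this end puts the double bond at C-1 rather than C-5.
With this numbering: the double bond between C-1 and C-2; an iodo group at C-6.
The name is 6-iodohex-1-ene.

6-iodohex-1-ene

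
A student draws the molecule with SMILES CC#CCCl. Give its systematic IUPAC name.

1-chlorobut-2-yne

The longest carbon chain that includes the multiple bond has 4 carbons, so the parent hydride is butane.
There is one C≡C triple bond, indicated by the ending -yne.
Number the chain so that the substituent locant set {1} is lower than {4} at the first point of difference.
That gives the triple bond between C-2 and C-3; a chloro group at C-1.
Assembling the pieces gives 1-chlorobut-2-yne.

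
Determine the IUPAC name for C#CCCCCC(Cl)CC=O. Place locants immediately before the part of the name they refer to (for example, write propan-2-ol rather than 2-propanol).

3-chloronon-8-ynal

The longest chain bearing the –CHO group and the multiple bond is 9 carbons long (nonane).
The principal characteristic group is an aldehyde (terminal –CHO), named with the suffix -al.
A C≡C triple bond in the chain gives the infix -yne-.
Number the chain so that the aldehyde carbon is C-1 by definition.
That gives the triple bond between C-8 and C-9; a chloro group at C-3.
The name is 3-chloronon-8-ynal.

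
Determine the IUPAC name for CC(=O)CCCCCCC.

nonan-2-one

Counting along the main chain through the carbonyl gives 9 carbons: the parent is nonane.
The highest-priority functional group is a ketone (C=O on an internal carbon), so the name ends in -one.
The numbering direction is chosen so that numbering from this end puts the carbonyl group at C-2 rather than C-8.
That gives the carbonyl at C-2.
The name is nonan-2-one.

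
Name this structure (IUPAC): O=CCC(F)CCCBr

Counting along the main chain through the –CHO group gives 6 carbons: the parent is hexane.
The principal characteristic group is an aldehyde (terminal –CHO), named with the suffix -al.
The numbering direction is chosen so that the aldehyde carbon is C-1 by definition.
With this numbering: a bromo group at C-6; a fluoro group at C-3.
The substituents are ordered alphabetically, ignoring any di-/tri- multipliers.
The name is 6-bromo-3-fluorohexanal.

6-bromo-3-fluorohexanal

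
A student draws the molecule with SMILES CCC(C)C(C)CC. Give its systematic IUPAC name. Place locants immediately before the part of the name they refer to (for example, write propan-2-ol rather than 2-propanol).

3,4-dimethylhexane

The longest continuous carbon chain has 6 atoms, so the parent hydride is hexane.
Both numbering directions give the same locant set; either may be used.
With this numbering: methyl groups at C-3 and C-4.
Assembling the pieces gives 3,4-dimethylhexane.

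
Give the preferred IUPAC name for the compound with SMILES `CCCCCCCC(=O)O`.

octanoic acid

The longest carbon chain that includes the –COOH group has 8 carbons, so the parent hydride is octane.
The highest-priority functional group is a carboxylic acid (terminal –COOH), so the name ends in -oic acid.
Number the chain so that the carboxylic acid carbon is C-1 by definition.
Putting it together: octanoic acid.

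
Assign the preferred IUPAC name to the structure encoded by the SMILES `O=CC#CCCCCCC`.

The longest carbon chain that includes the –CHO group and the multiple bond has 9 carbons, so the parent hydride is nonane.
An aldehyde (terminal –CHO) is the principal characteristic group, giving the suffix -al.
The chain contains a C≡C triple bond, so the unsaturation ending is -yne.
Number the chain so that the aldehyde carbon is C-1 by definition.
That gives the triple bond between C-2 and C-3.
Putting it together: non-2-ynal.

non-2-ynal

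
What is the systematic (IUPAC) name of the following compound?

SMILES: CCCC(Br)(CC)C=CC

4-bromo-4-ethylhept-2-ene

Counting along the main chain through the multiple bond gives 7 carbons: the parent is heptane.
There is one C=C double bond, indicated by the ending -ene.
The numbering direction is chosen so that numbering from this end puts the double bond at C-2 rather than C-5.
With this numbering: the double bond between C-2 and C-3; a bromo group at C-4; an ethyl group at C-4.
The substituents are ordered alphabetically, ignoring any di-/tri- multipliers.
The name is 4-bromo-4-ethylhept-2-ene.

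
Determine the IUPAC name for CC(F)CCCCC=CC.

8-fluoronon-2-ene

The longest chain bearing the multiple bond is 9 carbons long (nonane).
A C=C double bond in the chain gives the infix -ene-.
Choose the numbering such that numbering from this end puts the double bond at C-2 rather than C-7.
This places the double bond between C-2 and C-3; a fluoro group at C-8.
The name is 8-fluoronon-2-ene.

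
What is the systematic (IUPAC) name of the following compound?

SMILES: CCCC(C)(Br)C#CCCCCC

The longest carbon chain that includes the multiple bond has 11 carbons, so the parent hydride is undecane.
The chain contains a C≡C triple bond, so the unsaturation ending is -yne.
Number the chain so that numbering from this end puts the triple bond at C-5 rather than C-6.
With this numbering: the triple bond between C-5 and C-6; a bromo group at C-4; a methyl group at C-4.
The substituents are ordered alphabetically, ignoring any di-/tri- multipliers.
Assembling the pieces gives 4-bromo-4-methylundec-5-yne.

4-bromo-4-methylundec-5-yne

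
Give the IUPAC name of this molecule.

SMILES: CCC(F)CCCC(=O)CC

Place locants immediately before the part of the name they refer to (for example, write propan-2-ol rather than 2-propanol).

The longest chain bearing the carbonyl is 9 carbons long (nonane).
A ketone (C=O on an internal carbon) is the principal characteristic group, giving the suffix -one.
The numbering direction is chosen so that numbering from this end puts the carbonyl group at C-3 rather than C-7.
This places the carbonyl at C-3; a fluoro group at C-7.
The name is 7-fluorononan-3-one.

7-fluorononan-3-one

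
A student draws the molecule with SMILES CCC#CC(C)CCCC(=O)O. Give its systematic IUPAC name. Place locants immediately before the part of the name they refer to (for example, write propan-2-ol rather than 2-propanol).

5-methylnon-6-ynoic acid

The longest carbon chain that includes the –COOH group and the multiple bond has 9 carbons, so the parent hydride is nonane.
A carboxylic acid (terminal –COOH) is the principal characteristic group, giving the suffix -oic acid.
A C≡C triple bond in the chain gives the infix -yne-.
The numbering direction is chosen so that the carboxylic acid carbon is C-1 by definition.
This places the triple bond between C-6 and C-7; a methyl group at C-5.
Assembling the pieces gives 5-methylnon-6-ynoic acid.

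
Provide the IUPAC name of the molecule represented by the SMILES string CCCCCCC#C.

oct-1-yne

The longest chain bearing the multiple bond is 8 carbons long (octane).
There is one C≡C triple bond, indicated by the ending -yne.
Number the chain so that numbering from this end puts the triple bond at C-1 rather than C-7.
That gives the triple bond between C-1 and C-2.
The name is oct-1-yne.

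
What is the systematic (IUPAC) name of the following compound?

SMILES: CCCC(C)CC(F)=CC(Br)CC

The longest chain bearing the multiple bond is 10 carbons long (decane).
The chain contains a C=C double bond, so the unsaturation ending is -ene.
Number the chain so that numbering from this end puts the double bond at C-4 rather than C-6.
With this numbering: the double bond between C-4 and C-5; a bromo group at C-3; a fluoro group at C-5; a methyl group at C-7.
The substituents are ordered alphabetically, ignoring any di-/tri- multipliers.
The name is 3-bromo-5-fluoro-7-methyldec-4-ene.

3-bromo-5-fluoro-7-methyldec-4-ene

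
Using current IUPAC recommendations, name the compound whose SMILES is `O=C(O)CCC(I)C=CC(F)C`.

The longest carbon chain that includes the –COOH group and the multiple bond has 8 carbons, so the parent hydride is octane.
The principal characteristic group is a carboxylic acid (terminal –COOH), named with the suffix -oic acid.
There is one C=C double bond, indicated by the ending -ene.
Choose the numbering such that the carboxylic acid carbon is C-1 by definition.
That gives the double bond between C-5 and C-6; a fluoro group at C-7; an iodo group at C-4.
Prefixes are listed alphabetically: fluoro, iodo.
Assembling the pieces gives 7-fluoro-4-iodooct-5-enoic acid.

7-fluoro-4-iodooct-5-enoic acid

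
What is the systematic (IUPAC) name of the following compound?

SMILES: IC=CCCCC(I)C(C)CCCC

1,6-diiodo-7-methylundec-1-ene

The longest chain bearing the multiple bond is 11 carbons long (undecane).
The chain contains a C=C double bond, so the unsaturation ending is -ene.
Number the chain so that numbering from this end puts the double bond at C-1 rather than C-10.
This places the double bond between C-1 and C-2; iodo groups at C-1 and C-6; a methyl group at C-7.
The substituents are ordered alphabetically, ignoring any di-/tri- multipliers.
Assembling the pieces gives 1,6-diiodo-7-methylundec-1-ene.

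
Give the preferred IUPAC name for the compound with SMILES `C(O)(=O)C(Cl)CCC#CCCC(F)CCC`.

The longest chain bearing the –COOH group and the multiple bond is 12 carbons long (dodecane).
The highest-priority functional group is a carboxylic acid (terminal –COOH), so the name ends in -oic acid.
There is one C≡C triple bond, indicated by the ending -yne.
Choose the numbering such that the carboxylic acid carbon is C-1 by definition.
With this numbering: the triple bond between C-5 and C-6; a chloro group at C-2; a fluoro group at C-9.
The substituents are ordered alphabetically, ignoring any di-/tri- multipliers.
Putting it together: 2-chloro-9-fluorododec-5-ynoic acid.

2-chloro-9-fluorododec-5-ynoic acid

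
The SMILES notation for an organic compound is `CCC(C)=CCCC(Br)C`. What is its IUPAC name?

Counting along the main chain through the multiple bond gives 8 carbons: the parent is octane.
There is one C=C double bond, indicated by the ending -ene.
Number the chain so that numbering from this end puts the double bond at C-3 rather than C-5.
This places the double bond between C-3 and C-4; a bromo group at C-7; a methyl group at C-3.
The substituents are ordered alphabetically, ignoring any di-/tri- multipliers.
Assembling the pieces gives 7-bromo-3-methyloct-3-ene.

7-bromo-3-methyloct-3-ene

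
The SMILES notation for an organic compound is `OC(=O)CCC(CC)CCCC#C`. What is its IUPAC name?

Counting along the main chain through the –COOH group and the multiple bond gives 9 carbons: the parent is nonane.
The principal characteristic group is a carboxylic acid (terminal –COOH), named with the suffix -oic acid.
There is one C≡C triple bond, indicated by the ending -yne.
Number the chain so that the carboxylic acid carbon is C-1 by definition.
That gives the triple bond between C-8 and C-9; an ethyl group at C-4.
The name is 4-ethylnon-8-ynoic acid.

4-ethylnon-8-ynoic acid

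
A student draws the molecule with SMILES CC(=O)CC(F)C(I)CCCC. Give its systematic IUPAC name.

4-fluoro-5-iodononan-2-one

Counting along the main chain through the carbonyl gives 9 carbons: the parent is nonane.
The highest-priority functional group is a ketone (C=O on an internal carbon), so the name ends in -one.
The numbering direction is chosen so that numbering from this end puts the carbonyl group at C-2 rather than C-8.
This places the carbonyl at C-2; a fluoro group at C-4; an iodo group at C-5.
Prefixes are listed alphabetically: fluoro, iodo.
Putting it together: 4-fluoro-5-iodononan-2-one.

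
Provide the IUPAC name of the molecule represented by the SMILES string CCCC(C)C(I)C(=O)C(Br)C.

The longest chain bearing the carbonyl is 8 carbons long (octane).
A ketone (C=O on an internal carbon) is the principal characteristic group, giving the suffix -one.
Number the chain so that numbering from this end puts the carbonyl group at C-3 rather than C-6.
This places the carbonyl at C-3; a bromo group at C-2; an iodo group at C-4; a methyl group at C-5.
The substituents are ordered alphabetically, ignoring any di-/tri- multipliers.
The name is 2-bromo-4-iodo-5-methyloctan-3-one.

2-bromo-4-iodo-5-methyloctan-3-one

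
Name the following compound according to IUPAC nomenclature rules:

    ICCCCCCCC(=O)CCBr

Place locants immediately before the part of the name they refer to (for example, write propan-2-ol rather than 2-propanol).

The longest chain bearing the carbonyl is 10 carbons long (decane).
The highest-priority functional group is a ketone (C=O on an internal carbon), so the name ends in -one.
Choose the numbering such that numbering from this end puts the carbonyl group at C-3 rather than C-8.
This places the carbonyl at C-3; a bromo group at C-1; an iodo group at C-10.
Prefixes are listed alphabetically: bromo, iodo.
Assembling the pieces gives 1-bromo-10-iododecan-3-one.

1-bromo-10-iododecan-3-one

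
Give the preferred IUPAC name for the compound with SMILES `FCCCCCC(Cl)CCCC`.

The longest carbon chain is 10 atoms: the parent is decane.
The numbering direction is chosen so that the substituent locant set {1,6} is lower than {5,10} at the first point of difference.
That gives a chloro group at C-6; a fluoro group at C-1.
The substituents are ordered alphabetically, ignoring any di-/tri- multipliers.
Assembling the pieces gives 6-chloro-1-fluorodecane.

6-chloro-1-fluorodecane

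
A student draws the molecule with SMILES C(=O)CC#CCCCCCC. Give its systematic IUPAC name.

The longest chain bearing the –CHO group and the multiple bond is 10 carbons long (decane).
The principal characteristic group is an aldehyde (terminal –CHO), named with the suffix -al.
A C≡C triple bond in the chain gives the infix -yne-.
The numbering direction is chosen so that the aldehyde carbon is C-1 by definition.
This places the triple bond between C-3 and C-4.
Assembling the pieces gives dec-3-ynal.

dec-3-ynal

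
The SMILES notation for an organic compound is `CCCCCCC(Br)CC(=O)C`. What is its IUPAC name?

The longest chain bearing the carbonyl is 10 carbons long (decane).
The principal characteristic group is a ketone (C=O on an internal carbon), named with the suffix -one.
Number the chain so that numbering from this end puts the carbonyl group at C-2 rather than C-9.
That gives the carbonyl at C-2; a bromo group at C-4.
Putting it together: 4-bromodecan-2-one.

4-bromodecan-2-one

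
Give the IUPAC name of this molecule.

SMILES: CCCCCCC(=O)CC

Counting along the main chain through the carbonyl gives 9 carbons: the parent is nonane.
The principal characteristic group is a ketone (C=O on an internal carbon), named with the suffix -one.
Number the chain so that numbering from this end puts the carbonyl group at C-3 rather than C-7.
With this numbering: the carbonyl at C-3.
Assembling the pieces gives nonan-3-one.

nonan-3-one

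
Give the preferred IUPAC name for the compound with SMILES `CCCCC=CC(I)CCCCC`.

7-iodododec-5-ene

The longest chain bearing the multiple bond is 12 carbons long (dodecane).
There is one C=C double bond, indicated by the ending -ene.
The numbering direction is chosen so that numbering from this end puts the double bond at C-5 rather than C-7.
That gives the double bond between C-5 and C-6; an iodo group at C-7.
Assembling the pieces gives 7-iodododec-5-ene.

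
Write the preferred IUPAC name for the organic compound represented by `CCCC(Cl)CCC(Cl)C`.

The longest carbon chain is 8 atoms: the parent is octane.
Number the chain so that the substituent locant set {2,5} is lower than {4,7} at the first point of difference.
This places chloro groups at C-2 and C-5.
The name is 2,5-dichlorooctane.

2,5-dichlorooctane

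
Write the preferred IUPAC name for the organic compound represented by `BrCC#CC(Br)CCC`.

Counting along the main chain through the multiple bond gives 7 carbons: the parent is heptane.
The chain contains a C≡C triple bond, so the unsaturation ending is -yne.
Number the chain so that numbering from this end puts the triple bond at C-2 rather than C-5.
That gives the triple bond between C-2 and C-3; bromo groups at C-1 and C-4.
Putting it together: 1,4-dibromohept-2-yne.

1,4-dibromohept-2-yne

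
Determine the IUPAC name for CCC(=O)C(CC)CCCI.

The longest carbon chain that includes the carbonyl has 7 carbons, so the parent hydride is heptane.
The principal characteristic group is a ketone (C=O on an internal carbon), named with the suffix -one.
The numbering direction is chosen so that numbering from this end puts the carbonyl group at C-3 rather than C-5.
That gives the carbonyl at C-3; an ethyl group at C-4; an iodo group at C-7.
Substituent prefixes are cited in alphabetical order (multiplying prefixes like di-/tri- are ignored for ordering).
Assembling the pieces gives 4-ethyl-7-iodoheptan-3-one.

4-ethyl-7-iodoheptan-3-one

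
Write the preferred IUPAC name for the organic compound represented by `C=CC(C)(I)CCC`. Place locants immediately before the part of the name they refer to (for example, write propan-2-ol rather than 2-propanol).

3-iodo-3-methylhex-1-ene

The longest chain bearing the multiple bond is 6 carbons long (hexane).
The chain contains a C=C double bond, so the unsaturation ending is -ene.
The numbering direction is chosen so that numbering from this end puts the double bond at C-1 rather than C-5.
This places the double bond between C-1 and C-2; an iodo group at C-3; a methyl group at C-3.
Substituent prefixes are cited in alphabetical order (multiplying prefixes like di-/tri- are ignored for ordering).
Putting it together: 3-iodo-3-methylhex-1-ene.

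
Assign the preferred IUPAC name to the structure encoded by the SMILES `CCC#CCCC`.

Counting along the main chain through the multiple bond gives 7 carbons: the parent is heptane.
There is one C≡C triple bond, indicated by the ending -yne.
Number the chain so that numbering from this end puts the triple bond at C-3 rather than C-4.
This places the triple bond between C-3 and C-4.
Assembling the pieces gives hept-3-yne.

hept-3-yne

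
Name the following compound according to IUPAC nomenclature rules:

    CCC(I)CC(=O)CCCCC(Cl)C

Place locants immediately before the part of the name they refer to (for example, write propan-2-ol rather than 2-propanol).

The longest carbon chain that includes the carbonyl has 11 carbons, so the parent hydride is undecane.
A ketone (C=O on an internal carbon) is the principal characteristic group, giving the suffix -one.
The numbering direction is chosen so that numbering from this end puts the carbonyl group at C-5 rather than C-7.
With this numbering: the carbonyl at C-5; a chloro group at C-10; an iodo group at C-3.
Substituent prefixes are cited in alphabetical order (multiplying prefixes like di-/tri- are ignored for ordering).
Putting it together: 10-chloro-3-iodoundecan-5-one.

10-chloro-3-iodoundecan-5-one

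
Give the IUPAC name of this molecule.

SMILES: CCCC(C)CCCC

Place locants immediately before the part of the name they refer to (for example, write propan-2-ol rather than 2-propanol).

4-methyloctane

The longest continuous carbon chain has 8 atoms, so the parent hydride is octane.
Choose the numbering such that the substituent locant set {4} is lower than {5} at the first point of difference.
With this numbering: a methyl group at C-4.
The name is 4-methyloctane.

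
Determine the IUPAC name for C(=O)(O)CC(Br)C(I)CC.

The longest carbon chain that includes the –COOH group has 6 carbons, so the parent hydride is hexane.
The principal characteristic group is a carboxylic acid (terminal –COOH), named with the suffix -oic acid.
Choose the numbering such that the carboxylic acid carbon is C-1 by definition.
With this numbering: a bromo group at C-3; an iodo group at C-4.
Substituent prefixes are cited in alphabetical order (multiplying prefixes like di-/tri- are ignored for ordering).
Assembling the pieces gives 3-bromo-4-iodohexanoic acid.

3-bromo-4-iodohexanoic acid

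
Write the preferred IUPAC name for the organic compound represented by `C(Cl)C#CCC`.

The longest chain bearing the multiple bond is 5 carbons long (pentane).
A C≡C triple bond in the chain gives the infix -yne-.
Number the chain so that numbering from this end puts the triple bond at C-2 rather than C-3.
That gives the triple bond between C-2 and C-3; a chloro group at C-1.
The name is 1-chloropent-2-yne.

1-chloropent-2-yne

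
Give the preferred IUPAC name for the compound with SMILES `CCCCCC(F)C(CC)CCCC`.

The longest carbon chain is 11 atoms: the parent is undecane.
Number the chain so that the substituent locant set {5,6} is lower than {6,7} at the first point of difference.
This places an ethyl group at C-5; a fluoro group at C-6.
The substituents are ordered alphabetically, ignoring any di-/tri- multipliers.
Putting it together: 5-ethyl-6-fluoroundecane.

5-ethyl-6-fluoroundecane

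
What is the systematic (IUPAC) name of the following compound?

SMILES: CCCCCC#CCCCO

The longest carbon chain that includes the –OH group and the multiple bond has 10 carbons, so the parent hydride is decane.
An alcohol (–OH) is the principal characteristic group, giving the suffix -ol.
A C≡C triple bond in the chain gives the infix -yne-.
The numbering direction is chosen so that numbering from this end puts the hydroxyl group at C-1 rather than C-10.
With this numbering: the hydroxyl at C-1; the triple bond between C-4 and C-5.
The name is dec-4-yn-1-ol.

dec-4-yn-1-ol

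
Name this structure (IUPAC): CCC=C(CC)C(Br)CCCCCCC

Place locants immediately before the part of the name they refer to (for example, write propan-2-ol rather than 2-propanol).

The longest carbon chain that includes the multiple bond has 12 carbons, so the parent hydride is dodecane.
A C=C double bond in the chain gives the infix -ene-.
The numbering direction is chosen so that numbering from this end puts the double bond at C-3 rather than C-9.
That gives the double bond between C-3 and C-4; a bromo group at C-5; an ethyl group at C-4.
Prefixes are listed alphabetically: bromo, ethyl.
Putting it together: 5-bromo-4-ethyldodec-3-ene.

5-bromo-4-ethyldodec-3-ene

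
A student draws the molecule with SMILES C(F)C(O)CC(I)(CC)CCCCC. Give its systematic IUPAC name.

Counting along the main chain through the –OH group gives 9 carbons: the parent is nonane.
The highest-priority functional group is an alcohol (–OH), so the name ends in -ol.
Number the chain so that numbering from this end puts the hydroxyl group at C-2 rather than C-8.
With this numbering: the hydroxyl at C-2; an ethyl group at C-4; a fluoro group at C-1; an iodo group at C-4.
The substituents are ordered alphabetically, ignoring any di-/tri- multipliers.
Assembling the pieces gives 4-ethyl-1-fluoro-4-iodononan-2-ol.

4-ethyl-1-fluoro-4-iodononan-2-ol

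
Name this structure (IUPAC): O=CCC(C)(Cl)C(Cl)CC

The longest chain bearing the –CHO group is 6 carbons long (hexane).
The principal characteristic group is an aldehyde (terminal –CHO), named with the suffix -al.
Choose the numbering such that the aldehyde carbon is C-1 by definition.
This places chloro groups at C-3 and C-4; a methyl group at C-3.
Prefixes are listed alphabetically: chloro, methyl.
The name is 3,4-dichloro-3-methylhexanal.

3,4-dichloro-3-methylhexanal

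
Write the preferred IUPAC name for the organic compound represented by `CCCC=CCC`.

The longest carbon chain that includes the multiple bond has 7 carbons, so the parent hydride is heptane.
There is one C=C double bond, indicated by the ending -ene.
The numbering direction is chosen so that numbering from this end puts the double bond at C-3 rather than C-4.
This places the double bond between C-3 and C-4.
The name is hept-3-ene.

hept-3-ene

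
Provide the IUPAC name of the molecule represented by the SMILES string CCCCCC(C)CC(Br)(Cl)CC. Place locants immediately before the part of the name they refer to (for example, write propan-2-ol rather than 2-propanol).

The parent chain contains 10 carbons (decane).
Number the chain so that the substituent locant set {3,3,5} is lower than {6,8,8} at the first point of difference.
With this numbering: a bromo group at C-3; a chloro group at C-3; a methyl group at C-5.
Prefixes are listed alphabetically: bromo, chloro, methyl.
Putting it together: 3-bromo-3-chloro-5-methyldecane.

3-bromo-3-chloro-5-methyldecane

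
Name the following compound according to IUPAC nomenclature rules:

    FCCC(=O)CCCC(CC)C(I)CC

The longest chain bearing the carbonyl is 10 carbons long (decane).
The principal characteristic group is a ketone (C=O on an internal carbon), named with the suffix -one.
The numbering direction is chosen so that numbering from this end puts the carbonyl group at C-3 rather than C-8.
This places the carbonyl at C-3; an ethyl group at C-7; a fluoro group at C-1; an iodo group at C-8.
Substituent prefixes are cited in alphabetical order (multiplying prefixes like di-/tri- are ignored for ordering).
Assembling the pieces gives 7-ethyl-1-fluoro-8-iododecan-3-one.

7-ethyl-1-fluoro-8-iododecan-3-one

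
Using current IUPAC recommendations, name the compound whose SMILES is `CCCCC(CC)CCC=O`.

4-ethyloctanal

The longest chain bearing the –CHO group is 8 carbons long (octane).
The highest-priority functional group is an aldehyde (terminal –CHO), so the name ends in -al.
Choose the numbering such that the aldehyde carbon is C-1 by definition.
With this numbering: an ethyl group at C-4.
The name is 4-ethyloctanal.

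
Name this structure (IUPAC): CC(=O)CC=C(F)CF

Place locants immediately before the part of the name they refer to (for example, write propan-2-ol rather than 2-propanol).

5,6-difluorohex-4-en-2-one

The longest carbon chain that includes the carbonyl and the multiple bond has 6 carbons, so the parent hydride is hexane.
A ketone (C=O on an internal carbon) is the principal characteristic group, giving the suffix -one.
There is one C=C double bond, indicated by the ending -ene.
The numbering direction is chosen so that numbering from this end puts the carbonyl group at C-2 rather than C-5.
With this numbering: the carbonyl at C-2; the double bond between C-4 and C-5; fluoro groups at C-5 and C-6.
Putting it together: 5,6-difluorohex-4-en-2-one.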